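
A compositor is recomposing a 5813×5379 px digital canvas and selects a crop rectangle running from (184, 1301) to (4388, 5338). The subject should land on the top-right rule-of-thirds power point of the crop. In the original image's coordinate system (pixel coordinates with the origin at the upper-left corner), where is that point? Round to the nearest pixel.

Crop width = 4388 − 184 = 4204 px; one third is 1401.33 px.
Crop height = 5338 − 1301 = 4037 px; one third is 1345.67 px.
The top-right point is two-thirds across and one-third down within the crop:
x = 184 + 2 × 1401.33 ≈ 2987; y = 1301 + 1 × 1345.67 ≈ 2647.

(2987, 2647)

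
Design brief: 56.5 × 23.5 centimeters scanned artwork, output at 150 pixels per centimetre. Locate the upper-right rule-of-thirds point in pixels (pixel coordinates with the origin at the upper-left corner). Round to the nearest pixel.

x = 5650 px, y = 1175 px

In pixels the canvas is 56.5 × 150 = 8475 wide and 23.5 × 150 = 3525 tall.
The upper-right point is two-thirds across and one-third down:
x = 2 × 8475/3 ≈ 5650; y = 1 × 3525/3 ≈ 1175.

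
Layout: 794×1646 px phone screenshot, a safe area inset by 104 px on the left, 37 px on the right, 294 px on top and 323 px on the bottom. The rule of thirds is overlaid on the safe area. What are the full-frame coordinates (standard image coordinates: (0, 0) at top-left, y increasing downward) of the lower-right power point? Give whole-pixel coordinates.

x = 539 px, y = 980 px

Content width = 794 − 104 − 37 = 653 px; content height = 1646 − 294 − 323 = 1029 px.
Lower-right is two-thirds across and two-thirds down within the safe area.
x = 104 + 2 × 653/3 = 104 + 435.33 ≈ 539
y = 294 + 2 × 1029/3 = 294 + 686.00 ≈ 980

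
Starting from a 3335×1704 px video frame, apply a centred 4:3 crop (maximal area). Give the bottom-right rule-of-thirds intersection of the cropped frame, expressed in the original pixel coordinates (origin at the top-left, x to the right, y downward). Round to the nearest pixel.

x = 2046 px, y = 1136 px

3335/1704 > 4/3, so the 4:3 crop keeps the full height 1704 and trims width to 1704 × 4/3 = 2272.00 px.
Left offset = (3335 − 2272.00)/2 = 531.50 px; top offset = 0.
Bottom-right is two-thirds across and two-thirds down within the crop:
x = 531.50 + 2 × 2272.00/3 ≈ 2046; y = 0.00 + 2 × 1704.00/3 ≈ 1136.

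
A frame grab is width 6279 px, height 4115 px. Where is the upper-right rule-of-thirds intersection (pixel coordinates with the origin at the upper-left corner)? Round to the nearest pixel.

The upper-right point sits two-thirds of the way across and one-third of the way down.
x = 2 × 6279/3 ≈ 4186; y = 1 × 4115/3 ≈ 1372.

(4186, 1372)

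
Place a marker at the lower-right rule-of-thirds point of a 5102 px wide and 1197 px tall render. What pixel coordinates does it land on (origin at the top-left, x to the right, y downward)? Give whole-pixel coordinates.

x = 3401 px, y = 798 px

The lower-right point sits two-thirds of the way across and two-thirds of the way down.
x = 2 × 5102/3 ≈ 3401; y = 2 × 1197/3 ≈ 798.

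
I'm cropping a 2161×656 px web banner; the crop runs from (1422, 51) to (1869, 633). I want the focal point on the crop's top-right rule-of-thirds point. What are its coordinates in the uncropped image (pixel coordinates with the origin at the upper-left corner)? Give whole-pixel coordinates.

Crop width = 1869 − 1422 = 447 px; one third is 149.00 px.
Crop height = 633 − 51 = 582 px; one third is 194.00 px.
The top-right point is two-thirds across and one-third down within the crop:
x = 1422 + 2 × 149.00 ≈ 1720; y = 51 + 1 × 194.00 ≈ 245.

(1720, 245)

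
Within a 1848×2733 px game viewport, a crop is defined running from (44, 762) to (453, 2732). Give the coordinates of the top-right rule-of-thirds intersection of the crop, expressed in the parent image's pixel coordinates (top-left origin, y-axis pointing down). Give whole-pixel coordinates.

Crop width = 453 − 44 = 409 px; one third is 136.33 px.
Crop height = 2732 − 762 = 1970 px; one third is 656.67 px.
The top-right point is two-thirds across and one-third down within the crop:
x = 44 + 2 × 136.33 ≈ 317; y = 762 + 1 × 656.67 ≈ 1419.

x = 317 px, y = 1419 px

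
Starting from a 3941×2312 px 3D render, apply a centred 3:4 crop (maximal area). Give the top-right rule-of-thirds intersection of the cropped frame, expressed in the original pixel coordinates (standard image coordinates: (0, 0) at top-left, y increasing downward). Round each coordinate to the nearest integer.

3941/2312 > 3/4, so the 3:4 crop keeps the full height 2312 and trims width to 2312 × 3/4 = 1734.00 px.
Left offset = (3941 − 1734.00)/2 = 1103.50 px; top offset = 0.
Top-right is two-thirds across and one-third down within the crop:
x = 1103.50 + 2 × 1734.00/3 ≈ 2260; y = 0.00 + 1 × 2312.00/3 ≈ 771.

x = 2260 px, y = 771 px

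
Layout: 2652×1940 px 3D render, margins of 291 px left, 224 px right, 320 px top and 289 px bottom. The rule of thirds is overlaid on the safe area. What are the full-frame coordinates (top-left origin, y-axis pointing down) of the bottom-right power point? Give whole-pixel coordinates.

x = 1716 px, y = 1207 px

Content width = 2652 − 291 − 224 = 2137 px; content height = 1940 − 320 − 289 = 1331 px.
Bottom-right is two-thirds across and two-thirds down within the safe area.
x = 291 + 2 × 2137/3 = 291 + 1424.67 ≈ 1716
y = 320 + 2 × 1331/3 = 320 + 887.33 ≈ 1207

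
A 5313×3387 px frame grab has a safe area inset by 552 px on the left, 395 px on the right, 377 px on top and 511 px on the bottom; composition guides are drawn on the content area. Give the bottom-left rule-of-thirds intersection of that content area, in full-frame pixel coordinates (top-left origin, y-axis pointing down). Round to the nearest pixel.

(2007, 2043)

Content width = 5313 − 552 − 395 = 4366 px; content height = 3387 − 377 − 511 = 2499 px.
Bottom-left is one-third across and two-thirds down within the content area.
x = 552 + 1 × 4366/3 = 552 + 1455.33 ≈ 2007
y = 377 + 2 × 2499/3 = 377 + 1666.00 ≈ 2043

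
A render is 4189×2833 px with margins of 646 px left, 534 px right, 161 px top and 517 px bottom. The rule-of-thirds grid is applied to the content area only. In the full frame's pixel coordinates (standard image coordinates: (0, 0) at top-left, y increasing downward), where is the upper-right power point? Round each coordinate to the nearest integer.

x = 2652 px, y = 879 px

Content width = 4189 − 646 − 534 = 3009 px; content height = 2833 − 161 − 517 = 2155 px.
Upper-right is two-thirds across and one-third down within the content area.
x = 646 + 2 × 3009/3 = 646 + 2006.00 ≈ 2652
y = 161 + 1 × 2155/3 = 161 + 718.33 ≈ 879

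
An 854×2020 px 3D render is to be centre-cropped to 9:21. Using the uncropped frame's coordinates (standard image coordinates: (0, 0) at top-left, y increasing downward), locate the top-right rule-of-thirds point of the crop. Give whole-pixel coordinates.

854/2020 < 9/21, so the 9:21 crop keeps the full width 854 and trims height to 854 × 21/9 = 1992.67 px.
Top offset = (2020 − 1992.67)/2 = 13.67 px; left offset = 0.
Top-right is two-thirds across and one-third down within the crop:
x = 0.00 + 2 × 854.00/3 ≈ 569; y = 13.67 + 1 × 1992.67/3 ≈ 678.

x = 569 px, y = 678 px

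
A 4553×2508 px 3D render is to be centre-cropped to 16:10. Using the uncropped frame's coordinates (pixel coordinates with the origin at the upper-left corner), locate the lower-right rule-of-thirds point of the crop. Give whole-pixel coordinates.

4553/2508 > 16/10, so the 16:10 crop keeps the full height 2508 and trims width to 2508 × 16/10 = 4012.80 px.
Left offset = (4553 − 4012.80)/2 = 270.10 px; top offset = 0.
Lower-right is two-thirds across and two-thirds down within the crop:
x = 270.10 + 2 × 4012.80/3 ≈ 2945; y = 0.00 + 2 × 2508.00/3 ≈ 1672.

x = 2945 px, y = 1672 px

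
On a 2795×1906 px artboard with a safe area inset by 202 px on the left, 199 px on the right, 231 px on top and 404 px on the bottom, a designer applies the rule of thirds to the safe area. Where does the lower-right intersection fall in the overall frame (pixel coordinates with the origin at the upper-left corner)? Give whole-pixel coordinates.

(1798, 1078)

Content width = 2795 − 202 − 199 = 2394 px; content height = 1906 − 231 − 404 = 1271 px.
Lower-right is two-thirds across and two-thirds down within the safe area.
x = 202 + 2 × 2394/3 = 202 + 1596.00 ≈ 1798
y = 231 + 2 × 1271/3 = 231 + 847.33 ≈ 1078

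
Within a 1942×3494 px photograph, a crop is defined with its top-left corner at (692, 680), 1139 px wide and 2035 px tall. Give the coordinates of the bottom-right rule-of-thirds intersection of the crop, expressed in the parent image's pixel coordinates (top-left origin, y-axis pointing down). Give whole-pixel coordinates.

One third of the crop width 1139 is 379.67 px.
One third of the crop height 2035 is 678.33 px.
The bottom-right point is two-thirds across and two-thirds down within the crop:
x = 692 + 2 × 379.67 ≈ 1451; y = 680 + 2 × 678.33 ≈ 2037.

x = 1451 px, y = 2037 px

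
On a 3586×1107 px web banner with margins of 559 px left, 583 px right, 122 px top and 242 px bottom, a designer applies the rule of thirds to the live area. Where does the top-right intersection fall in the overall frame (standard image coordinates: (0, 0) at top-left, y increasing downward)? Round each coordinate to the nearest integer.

Content width = 3586 − 559 − 583 = 2444 px; content height = 1107 − 122 − 242 = 743 px.
Top-right is two-thirds across and one-third down within the live area.
x = 559 + 2 × 2444/3 = 559 + 1629.33 ≈ 2188
y = 122 + 1 × 743/3 = 122 + 247.67 ≈ 370

(2188, 370)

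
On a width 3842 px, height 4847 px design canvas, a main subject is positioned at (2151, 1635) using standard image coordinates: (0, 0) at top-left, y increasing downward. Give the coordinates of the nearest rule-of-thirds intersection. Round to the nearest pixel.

Third lines: x ∈ {1281, 2561}, y ∈ {1616, 3231}.
2151 is closer to x = 2561; 1635 is closer to y = 1616.
So the nearest intersection is the upper-right power point.

x = 2561 px, y = 1616 px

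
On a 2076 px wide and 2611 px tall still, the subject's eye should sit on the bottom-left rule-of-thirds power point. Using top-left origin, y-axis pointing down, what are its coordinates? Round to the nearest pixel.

The bottom-left point sits one-third of the way across and two-thirds of the way down.
x = 1 × 2076/3 ≈ 692; y = 2 × 2611/3 ≈ 1741.

x = 692 px, y = 1741 px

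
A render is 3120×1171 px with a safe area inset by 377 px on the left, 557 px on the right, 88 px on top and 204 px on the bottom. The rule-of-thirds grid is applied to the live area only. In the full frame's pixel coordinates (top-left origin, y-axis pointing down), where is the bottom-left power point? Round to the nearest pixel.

Content width = 3120 − 377 − 557 = 2186 px; content height = 1171 − 88 − 204 = 879 px.
Bottom-left is one-third across and two-thirds down within the live area.
x = 377 + 1 × 2186/3 = 377 + 728.67 ≈ 1106
y = 88 + 2 × 879/3 = 88 + 586.00 ≈ 674

(1106, 674)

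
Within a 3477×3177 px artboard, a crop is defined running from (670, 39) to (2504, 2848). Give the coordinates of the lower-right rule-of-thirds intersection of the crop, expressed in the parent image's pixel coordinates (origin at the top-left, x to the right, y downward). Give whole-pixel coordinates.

x = 1893 px, y = 1912 px

Crop width = 2504 − 670 = 1834 px; one third is 611.33 px.
Crop height = 2848 − 39 = 2809 px; one third is 936.33 px.
The lower-right point is two-thirds across and two-thirds down within the crop:
x = 670 + 2 × 611.33 ≈ 1893; y = 39 + 2 × 936.33 ≈ 1912.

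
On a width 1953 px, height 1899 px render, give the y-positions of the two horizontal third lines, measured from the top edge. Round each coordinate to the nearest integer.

1899 / 3 = 633, so the horizontal lines sit at one and two thirds of 1899.

633 px and 1266 px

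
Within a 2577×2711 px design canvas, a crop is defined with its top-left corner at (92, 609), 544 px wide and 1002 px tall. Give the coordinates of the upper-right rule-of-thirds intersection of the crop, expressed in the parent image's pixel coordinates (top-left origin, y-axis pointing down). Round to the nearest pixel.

One third of the crop width 544 is 181.33 px.
One third of the crop height 1002 is 334.00 px.
The upper-right point is two-thirds across and one-third down within the crop:
x = 92 + 2 × 181.33 ≈ 455; y = 609 + 1 × 334.00 ≈ 943.

x = 455 px, y = 943 px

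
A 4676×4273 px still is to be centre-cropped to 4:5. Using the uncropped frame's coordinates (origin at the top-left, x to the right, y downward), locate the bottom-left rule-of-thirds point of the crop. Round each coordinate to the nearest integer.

(1768, 2849)

4676/4273 > 4/5, so the 4:5 crop keeps the full height 4273 and trims width to 4273 × 4/5 = 3418.40 px.
Left offset = (4676 − 3418.40)/2 = 628.80 px; top offset = 0.
Bottom-left is one-third across and two-thirds down within the crop:
x = 628.80 + 1 × 3418.40/3 ≈ 1768; y = 0.00 + 2 × 4273.00/3 ≈ 2849.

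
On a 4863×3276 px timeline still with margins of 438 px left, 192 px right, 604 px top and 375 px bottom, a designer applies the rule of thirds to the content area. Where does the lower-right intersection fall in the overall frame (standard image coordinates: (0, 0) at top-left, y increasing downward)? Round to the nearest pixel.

x = 3260 px, y = 2135 px

Content width = 4863 − 438 − 192 = 4233 px; content height = 3276 − 604 − 375 = 2297 px.
Lower-right is two-thirds across and two-thirds down within the content area.
x = 438 + 2 × 4233/3 = 438 + 2822.00 ≈ 3260
y = 604 + 2 × 2297/3 = 604 + 1531.33 ≈ 2135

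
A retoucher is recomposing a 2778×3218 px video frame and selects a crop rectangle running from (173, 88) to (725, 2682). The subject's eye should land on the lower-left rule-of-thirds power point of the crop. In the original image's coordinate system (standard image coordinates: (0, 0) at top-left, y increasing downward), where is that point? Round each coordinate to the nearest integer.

Crop width = 725 − 173 = 552 px; one third is 184.00 px.
Crop height = 2682 − 88 = 2594 px; one third is 864.67 px.
The lower-left point is one-third across and two-thirds down within the crop:
x = 173 + 1 × 184.00 ≈ 357; y = 88 + 2 × 864.67 ≈ 1817.

(357, 1817)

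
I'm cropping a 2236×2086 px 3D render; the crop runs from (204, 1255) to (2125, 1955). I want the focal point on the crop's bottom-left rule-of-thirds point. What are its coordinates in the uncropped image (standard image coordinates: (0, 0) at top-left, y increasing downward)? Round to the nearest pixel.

(844, 1722)

Crop width = 2125 − 204 = 1921 px; one third is 640.33 px.
Crop height = 1955 − 1255 = 700 px; one third is 233.33 px.
The bottom-left point is one-third across and two-thirds down within the crop:
x = 204 + 1 × 640.33 ≈ 844; y = 1255 + 2 × 233.33 ≈ 1722.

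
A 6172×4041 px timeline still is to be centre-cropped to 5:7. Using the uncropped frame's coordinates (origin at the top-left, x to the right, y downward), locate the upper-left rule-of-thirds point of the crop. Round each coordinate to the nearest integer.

6172/4041 > 5/7, so the 5:7 crop keeps the full height 4041 and trims width to 4041 × 5/7 = 2886.43 px.
Left offset = (6172 − 2886.43)/2 = 1642.79 px; top offset = 0.
Upper-left is one-third across and one-third down within the crop:
x = 1642.79 + 1 × 2886.43/3 ≈ 2605; y = 0.00 + 1 × 4041.00/3 ≈ 1347.

x = 2605 px, y = 1347 px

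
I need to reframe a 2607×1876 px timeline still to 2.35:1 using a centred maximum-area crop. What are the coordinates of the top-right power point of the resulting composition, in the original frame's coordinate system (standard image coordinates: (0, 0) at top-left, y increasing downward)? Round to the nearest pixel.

2607/1876 < 2.35/1, so the 2.35:1 crop keeps the full width 2607 and trims height to 2607 × 1/2.35 = 1109.36 px.
Top offset = (1876 − 1109.36)/2 = 383.32 px; left offset = 0.
Top-right is two-thirds across and one-third down within the crop:
x = 0.00 + 2 × 2607.00/3 ≈ 1738; y = 383.32 + 1 × 1109.36/3 ≈ 753.

(1738, 753)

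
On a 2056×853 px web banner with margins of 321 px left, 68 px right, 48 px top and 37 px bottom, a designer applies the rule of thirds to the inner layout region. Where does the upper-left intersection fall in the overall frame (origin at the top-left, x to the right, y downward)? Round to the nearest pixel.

(877, 304)

Content width = 2056 − 321 − 68 = 1667 px; content height = 853 − 48 − 37 = 768 px.
Upper-left is one-third across and one-third down within the inner layout region.
x = 321 + 1 × 1667/3 = 321 + 555.67 ≈ 877
y = 48 + 1 × 768/3 = 48 + 256.00 ≈ 304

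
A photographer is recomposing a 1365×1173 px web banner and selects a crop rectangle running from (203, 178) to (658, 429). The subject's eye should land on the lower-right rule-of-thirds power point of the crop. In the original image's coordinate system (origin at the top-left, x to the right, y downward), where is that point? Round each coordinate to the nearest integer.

x = 506 px, y = 345 px

Crop width = 658 − 203 = 455 px; one third is 151.67 px.
Crop height = 429 − 178 = 251 px; one third is 83.67 px.
The lower-right point is two-thirds across and two-thirds down within the crop:
x = 203 + 2 × 151.67 ≈ 506; y = 178 + 2 × 83.67 ≈ 345.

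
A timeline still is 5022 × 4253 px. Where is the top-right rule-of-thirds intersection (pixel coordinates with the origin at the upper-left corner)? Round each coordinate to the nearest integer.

x = 3348 px, y = 1418 px

The top-right point sits two-thirds of the way across and one-third of the way down.
x = 2 × 5022/3 ≈ 3348; y = 1 × 4253/3 ≈ 1418.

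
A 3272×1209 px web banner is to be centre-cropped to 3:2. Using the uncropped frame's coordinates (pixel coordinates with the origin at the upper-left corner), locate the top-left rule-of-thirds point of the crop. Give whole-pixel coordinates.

3272/1209 > 3/2, so the 3:2 crop keeps the full height 1209 and trims width to 1209 × 3/2 = 1813.50 px.
Left offset = (3272 − 1813.50)/2 = 729.25 px; top offset = 0.
Top-left is one-third across and one-third down within the crop:
x = 729.25 + 1 × 1813.50/3 ≈ 1334; y = 0.00 + 1 × 1209.00/3 ≈ 403.

x = 1334 px, y = 403 px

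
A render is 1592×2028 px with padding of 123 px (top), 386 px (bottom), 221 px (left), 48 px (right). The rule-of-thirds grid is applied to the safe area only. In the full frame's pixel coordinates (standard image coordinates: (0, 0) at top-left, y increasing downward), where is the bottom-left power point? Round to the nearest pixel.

x = 662 px, y = 1136 px

Content width = 1592 − 221 − 48 = 1323 px; content height = 2028 − 123 − 386 = 1519 px.
Bottom-left is one-third across and two-thirds down within the safe area.
x = 221 + 1 × 1323/3 = 221 + 441.00 ≈ 662
y = 123 + 2 × 1519/3 = 123 + 1012.67 ≈ 1136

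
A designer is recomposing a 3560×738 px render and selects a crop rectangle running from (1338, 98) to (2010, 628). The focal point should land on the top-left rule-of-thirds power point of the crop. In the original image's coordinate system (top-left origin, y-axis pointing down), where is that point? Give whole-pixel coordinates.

(1562, 275)

Crop width = 2010 − 1338 = 672 px; one third is 224.00 px.
Crop height = 628 − 98 = 530 px; one third is 176.67 px.
The top-left point is one-third across and one-third down within the crop:
x = 1338 + 1 × 224.00 ≈ 1562; y = 98 + 1 × 176.67 ≈ 275.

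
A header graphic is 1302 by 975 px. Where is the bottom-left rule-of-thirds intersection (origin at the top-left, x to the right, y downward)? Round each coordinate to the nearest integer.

x = 434 px, y = 650 px

The bottom-left point sits one-third of the way across and two-thirds of the way down.
x = 1 × 1302/3 ≈ 434; y = 2 × 975/3 ≈ 650.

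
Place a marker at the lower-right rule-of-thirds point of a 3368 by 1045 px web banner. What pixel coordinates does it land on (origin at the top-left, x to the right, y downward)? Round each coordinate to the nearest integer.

x = 2245 px, y = 697 px

The lower-right point sits two-thirds of the way across and two-thirds of the way down.
x = 2 × 3368/3 ≈ 2245; y = 2 × 1045/3 ≈ 697.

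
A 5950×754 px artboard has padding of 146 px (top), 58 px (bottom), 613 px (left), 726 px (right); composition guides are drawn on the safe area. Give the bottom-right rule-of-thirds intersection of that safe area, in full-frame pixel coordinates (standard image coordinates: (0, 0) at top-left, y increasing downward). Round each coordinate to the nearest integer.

Content width = 5950 − 613 − 726 = 4611 px; content height = 754 − 146 − 58 = 550 px.
Bottom-right is two-thirds across and two-thirds down within the safe area.
x = 613 + 2 × 4611/3 = 613 + 3074.00 ≈ 3687
y = 146 + 2 × 550/3 = 146 + 366.67 ≈ 513

(3687, 513)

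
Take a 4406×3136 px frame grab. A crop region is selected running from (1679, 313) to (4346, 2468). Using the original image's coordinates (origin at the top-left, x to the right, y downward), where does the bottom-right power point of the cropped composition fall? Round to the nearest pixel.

Crop width = 4346 − 1679 = 2667 px; one third is 889.00 px.
Crop height = 2468 − 313 = 2155 px; one third is 718.33 px.
The bottom-right point is two-thirds across and two-thirds down within the crop:
x = 1679 + 2 × 889.00 ≈ 3457; y = 313 + 2 × 718.33 ≈ 1750.

x = 3457 px, y = 1750 px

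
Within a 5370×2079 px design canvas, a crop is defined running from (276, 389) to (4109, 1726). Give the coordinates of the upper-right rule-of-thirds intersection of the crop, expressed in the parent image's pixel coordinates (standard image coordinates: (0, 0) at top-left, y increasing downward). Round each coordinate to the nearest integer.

(2831, 835)

Crop width = 4109 − 276 = 3833 px; one third is 1277.67 px.
Crop height = 1726 − 389 = 1337 px; one third is 445.67 px.
The upper-right point is two-thirds across and one-third down within the crop:
x = 276 + 2 × 1277.67 ≈ 2831; y = 389 + 1 × 445.67 ≈ 835.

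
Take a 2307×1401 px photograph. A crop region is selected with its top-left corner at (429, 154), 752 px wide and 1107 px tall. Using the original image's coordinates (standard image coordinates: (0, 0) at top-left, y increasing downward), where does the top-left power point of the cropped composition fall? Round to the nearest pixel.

(680, 523)

One third of the crop width 752 is 250.67 px.
One third of the crop height 1107 is 369.00 px.
The top-left point is one-third across and one-third down within the crop:
x = 429 + 1 × 250.67 ≈ 680; y = 154 + 1 × 369.00 ≈ 523.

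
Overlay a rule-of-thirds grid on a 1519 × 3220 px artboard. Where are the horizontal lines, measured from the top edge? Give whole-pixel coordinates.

3220 / 3 = 1073.33, so the horizontal lines sit at one and two thirds of 3220.

1073 px and 2147 px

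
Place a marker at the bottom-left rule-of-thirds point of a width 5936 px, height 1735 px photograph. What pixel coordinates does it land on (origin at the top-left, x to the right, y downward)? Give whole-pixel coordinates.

x = 1979 px, y = 1157 px

The bottom-left point sits one-third of the way across and two-thirds of the way down.
x = 1 × 5936/3 ≈ 1979; y = 2 × 1735/3 ≈ 1157.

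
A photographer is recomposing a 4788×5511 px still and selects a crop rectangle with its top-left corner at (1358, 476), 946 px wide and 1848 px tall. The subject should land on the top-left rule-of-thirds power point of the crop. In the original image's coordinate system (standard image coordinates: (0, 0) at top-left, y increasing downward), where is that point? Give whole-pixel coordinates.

x = 1673 px, y = 1092 px

One third of the crop width 946 is 315.33 px.
One third of the crop height 1848 is 616.00 px.
The top-left point is one-third across and one-third down within the crop:
x = 1358 + 1 × 315.33 ≈ 1673; y = 476 + 1 × 616.00 ≈ 1092.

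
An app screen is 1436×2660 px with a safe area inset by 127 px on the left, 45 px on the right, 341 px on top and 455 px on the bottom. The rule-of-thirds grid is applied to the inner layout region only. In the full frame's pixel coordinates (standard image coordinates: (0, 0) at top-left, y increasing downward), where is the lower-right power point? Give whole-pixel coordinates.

(970, 1584)

Content width = 1436 − 127 − 45 = 1264 px; content height = 2660 − 341 − 455 = 1864 px.
Lower-right is two-thirds across and two-thirds down within the inner layout region.
x = 127 + 2 × 1264/3 = 127 + 842.67 ≈ 970
y = 341 + 2 × 1864/3 = 341 + 1242.67 ≈ 1584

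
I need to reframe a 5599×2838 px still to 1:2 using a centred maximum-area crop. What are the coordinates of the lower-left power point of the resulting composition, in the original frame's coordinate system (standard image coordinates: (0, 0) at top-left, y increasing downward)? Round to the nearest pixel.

(2563, 1892)

5599/2838 > 1/2, so the 1:2 crop keeps the full height 2838 and trims width to 2838 × 1/2 = 1419.00 px.
Left offset = (5599 − 1419.00)/2 = 2090.00 px; top offset = 0.
Lower-left is one-third across and two-thirds down within the crop:
x = 2090.00 + 1 × 1419.00/3 ≈ 2563; y = 0.00 + 2 × 2838.00/3 ≈ 1892.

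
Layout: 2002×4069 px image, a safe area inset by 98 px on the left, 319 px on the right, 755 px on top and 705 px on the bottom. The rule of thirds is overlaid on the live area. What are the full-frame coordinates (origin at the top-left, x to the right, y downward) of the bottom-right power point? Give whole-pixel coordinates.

(1155, 2494)

Content width = 2002 − 98 − 319 = 1585 px; content height = 4069 − 755 − 705 = 2609 px.
Bottom-right is two-thirds across and two-thirds down within the live area.
x = 98 + 2 × 1585/3 = 98 + 1056.67 ≈ 1155
y = 755 + 2 × 2609/3 = 755 + 1739.33 ≈ 2494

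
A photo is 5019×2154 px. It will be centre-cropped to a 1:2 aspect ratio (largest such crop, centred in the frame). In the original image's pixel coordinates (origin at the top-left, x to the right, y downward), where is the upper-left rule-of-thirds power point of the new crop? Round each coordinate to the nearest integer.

5019/2154 > 1/2, so the 1:2 crop keeps the full height 2154 and trims width to 2154 × 1/2 = 1077.00 px.
Left offset = (5019 − 1077.00)/2 = 1971.00 px; top offset = 0.
Upper-left is one-third across and one-third down within the crop:
x = 1971.00 + 1 × 1077.00/3 ≈ 2330; y = 0.00 + 1 × 2154.00/3 ≈ 718.

(2330, 718)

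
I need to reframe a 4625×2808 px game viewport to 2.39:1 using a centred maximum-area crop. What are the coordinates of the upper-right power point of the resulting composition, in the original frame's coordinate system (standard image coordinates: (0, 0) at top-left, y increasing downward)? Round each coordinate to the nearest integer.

4625/2808 < 2.39/1, so the 2.39:1 crop keeps the full width 4625 and trims height to 4625 × 1/2.39 = 1935.15 px.
Top offset = (2808 − 1935.15)/2 = 436.43 px; left offset = 0.
Upper-right is two-thirds across and one-third down within the crop:
x = 0.00 + 2 × 4625.00/3 ≈ 3083; y = 436.43 + 1 × 1935.15/3 ≈ 1081.

x = 3083 px, y = 1081 px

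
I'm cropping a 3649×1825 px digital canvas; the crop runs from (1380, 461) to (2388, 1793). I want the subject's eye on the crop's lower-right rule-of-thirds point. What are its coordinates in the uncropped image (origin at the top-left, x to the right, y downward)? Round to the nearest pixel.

x = 2052 px, y = 1349 px

Crop width = 2388 − 1380 = 1008 px; one third is 336.00 px.
Crop height = 1793 − 461 = 1332 px; one third is 444.00 px.
The lower-right point is two-thirds across and two-thirds down within the crop:
x = 1380 + 2 × 336.00 ≈ 2052; y = 461 + 2 × 444.00 ≈ 1349.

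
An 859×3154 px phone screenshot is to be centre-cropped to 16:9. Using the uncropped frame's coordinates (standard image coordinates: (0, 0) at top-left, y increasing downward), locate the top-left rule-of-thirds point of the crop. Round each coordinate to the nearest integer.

859/3154 < 16/9, so the 16:9 crop keeps the full width 859 and trims height to 859 × 9/16 = 483.19 px.
Top offset = (3154 − 483.19)/2 = 1335.41 px; left offset = 0.
Top-left is one-third across and one-third down within the crop:
x = 0.00 + 1 × 859.00/3 ≈ 286; y = 1335.41 + 1 × 483.19/3 ≈ 1496.

x = 286 px, y = 1496 px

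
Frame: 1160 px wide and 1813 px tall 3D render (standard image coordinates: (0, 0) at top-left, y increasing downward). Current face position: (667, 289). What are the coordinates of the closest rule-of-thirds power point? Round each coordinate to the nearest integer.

Third lines: x ∈ {387, 773}, y ∈ {604, 1209}.
667 is closer to x = 773; 289 is closer to y = 604.
So the nearest intersection is the upper-right power point.

x = 773 px, y = 604 px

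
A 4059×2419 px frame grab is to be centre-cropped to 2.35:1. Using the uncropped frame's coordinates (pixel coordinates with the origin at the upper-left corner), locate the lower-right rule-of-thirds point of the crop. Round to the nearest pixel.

x = 2706 px, y = 1497 px

4059/2419 < 2.35/1, so the 2.35:1 crop keeps the full width 4059 and trims height to 4059 × 1/2.35 = 1727.23 px.
Top offset = (2419 − 1727.23)/2 = 345.88 px; left offset = 0.
Lower-right is two-thirds across and two-thirds down within the crop:
x = 0.00 + 2 × 4059.00/3 ≈ 2706; y = 345.88 + 2 × 1727.23/3 ≈ 1497.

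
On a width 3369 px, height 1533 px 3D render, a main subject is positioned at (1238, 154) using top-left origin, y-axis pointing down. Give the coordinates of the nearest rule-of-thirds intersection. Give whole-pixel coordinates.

(1123, 511)

Third lines: x ∈ {1123, 2246}, y ∈ {511, 1022}.
1238 is closer to x = 1123; 154 is closer to y = 511.
So the nearest intersection is the upper-left power point.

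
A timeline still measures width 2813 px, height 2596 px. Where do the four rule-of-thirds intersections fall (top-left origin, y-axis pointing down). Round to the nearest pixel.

One third of 2813 is 937.67; one third of 2596 is 865.33.
Vertical third lines at x = 938 and x = 1875; horizontal third lines at y = 865 and y = 1731.

(938, 865), (1875, 865), (938, 1731), (1875, 1731)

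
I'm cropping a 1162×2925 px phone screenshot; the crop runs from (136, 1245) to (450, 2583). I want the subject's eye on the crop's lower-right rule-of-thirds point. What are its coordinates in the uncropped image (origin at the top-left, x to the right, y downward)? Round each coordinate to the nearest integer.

Crop width = 450 − 136 = 314 px; one third is 104.67 px.
Crop height = 2583 − 1245 = 1338 px; one third is 446.00 px.
The lower-right point is two-thirds across and two-thirds down within the crop:
x = 136 + 2 × 104.67 ≈ 345; y = 1245 + 2 × 446.00 ≈ 2137.

(345, 2137)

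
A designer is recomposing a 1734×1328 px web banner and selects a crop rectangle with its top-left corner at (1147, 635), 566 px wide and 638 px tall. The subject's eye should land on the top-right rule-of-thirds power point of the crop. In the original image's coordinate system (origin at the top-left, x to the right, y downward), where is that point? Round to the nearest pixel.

One third of the crop width 566 is 188.67 px.
One third of the crop height 638 is 212.67 px.
The top-right point is two-thirds across and one-third down within the crop:
x = 1147 + 2 × 188.67 ≈ 1524; y = 635 + 1 × 212.67 ≈ 848.

x = 1524 px, y = 848 px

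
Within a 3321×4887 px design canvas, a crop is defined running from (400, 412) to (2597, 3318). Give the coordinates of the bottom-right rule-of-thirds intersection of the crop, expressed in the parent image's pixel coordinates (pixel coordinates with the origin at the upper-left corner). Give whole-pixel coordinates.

x = 1865 px, y = 2349 px

Crop width = 2597 − 400 = 2197 px; one third is 732.33 px.
Crop height = 3318 − 412 = 2906 px; one third is 968.67 px.
The bottom-right point is two-thirds across and two-thirds down within the crop:
x = 400 + 2 × 732.33 ≈ 1865; y = 412 + 2 × 968.67 ≈ 2349.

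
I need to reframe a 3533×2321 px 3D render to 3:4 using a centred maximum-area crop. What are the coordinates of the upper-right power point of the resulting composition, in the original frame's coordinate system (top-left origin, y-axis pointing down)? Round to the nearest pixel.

3533/2321 > 3/4, so the 3:4 crop keeps the full height 2321 and trims width to 2321 × 3/4 = 1740.75 px.
Left offset = (3533 − 1740.75)/2 = 896.12 px; top offset = 0.
Upper-right is two-thirds across and one-third down within the crop:
x = 896.12 + 2 × 1740.75/3 ≈ 2057; y = 0.00 + 1 × 2321.00/3 ≈ 774.

(2057, 774)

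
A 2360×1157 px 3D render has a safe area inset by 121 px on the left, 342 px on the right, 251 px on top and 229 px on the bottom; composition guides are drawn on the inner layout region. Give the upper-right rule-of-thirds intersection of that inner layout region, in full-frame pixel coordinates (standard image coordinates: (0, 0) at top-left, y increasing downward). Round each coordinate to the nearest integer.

Content width = 2360 − 121 − 342 = 1897 px; content height = 1157 − 251 − 229 = 677 px.
Upper-right is two-thirds across and one-third down within the inner layout region.
x = 121 + 2 × 1897/3 = 121 + 1264.67 ≈ 1386
y = 251 + 1 × 677/3 = 251 + 225.67 ≈ 477

x = 1386 px, y = 477 px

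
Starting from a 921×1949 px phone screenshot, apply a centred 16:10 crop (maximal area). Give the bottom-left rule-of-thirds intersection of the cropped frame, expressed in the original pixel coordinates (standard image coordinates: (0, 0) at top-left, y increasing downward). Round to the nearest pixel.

x = 307 px, y = 1070 px

921/1949 < 16/10, so the 16:10 crop keeps the full width 921 and trims height to 921 × 10/16 = 575.62 px.
Top offset = (1949 − 575.62)/2 = 686.69 px; left offset = 0.
Bottom-left is one-third across and two-thirds down within the crop:
x = 0.00 + 1 × 921.00/3 ≈ 307; y = 686.69 + 2 × 575.62/3 ≈ 1070.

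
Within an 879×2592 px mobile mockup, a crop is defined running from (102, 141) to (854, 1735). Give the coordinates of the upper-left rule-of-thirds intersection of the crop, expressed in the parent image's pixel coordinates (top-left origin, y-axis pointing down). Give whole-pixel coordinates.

Crop width = 854 − 102 = 752 px; one third is 250.67 px.
Crop height = 1735 − 141 = 1594 px; one third is 531.33 px.
The upper-left point is one-third across and one-third down within the crop:
x = 102 + 1 × 250.67 ≈ 353; y = 141 + 1 × 531.33 ≈ 672.

(353, 672)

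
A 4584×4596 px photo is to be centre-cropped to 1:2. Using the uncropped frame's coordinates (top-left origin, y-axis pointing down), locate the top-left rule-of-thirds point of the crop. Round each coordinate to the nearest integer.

4584/4596 > 1/2, so the 1:2 crop keeps the full height 4596 and trims width to 4596 × 1/2 = 2298.00 px.
Left offset = (4584 − 2298.00)/2 = 1143.00 px; top offset = 0.
Top-left is one-third across and one-third down within the crop:
x = 1143.00 + 1 × 2298.00/3 ≈ 1909; y = 0.00 + 1 × 4596.00/3 ≈ 1532.

(1909, 1532)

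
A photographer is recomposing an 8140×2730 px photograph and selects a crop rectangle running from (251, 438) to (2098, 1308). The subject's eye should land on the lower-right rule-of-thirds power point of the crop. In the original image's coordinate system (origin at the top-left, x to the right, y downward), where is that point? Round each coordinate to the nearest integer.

x = 1482 px, y = 1018 px

Crop width = 2098 − 251 = 1847 px; one third is 615.67 px.
Crop height = 1308 − 438 = 870 px; one third is 290.00 px.
The lower-right point is two-thirds across and two-thirds down within the crop:
x = 251 + 2 × 615.67 ≈ 1482; y = 438 + 2 × 290.00 ≈ 1018.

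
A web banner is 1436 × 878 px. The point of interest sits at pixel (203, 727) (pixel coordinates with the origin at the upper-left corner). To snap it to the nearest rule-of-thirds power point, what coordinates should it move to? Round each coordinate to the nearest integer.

Third lines: x ∈ {479, 957}, y ∈ {293, 585}.
203 is closer to x = 479; 727 is closer to y = 585.
So the nearest intersection is the lower-left power point.

(479, 585)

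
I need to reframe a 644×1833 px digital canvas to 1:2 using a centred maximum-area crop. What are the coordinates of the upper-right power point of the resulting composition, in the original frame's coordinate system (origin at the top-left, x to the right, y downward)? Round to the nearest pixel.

644/1833 < 1/2, so the 1:2 crop keeps the full width 644 and trims height to 644 × 2/1 = 1288.00 px.
Top offset = (1833 − 1288.00)/2 = 272.50 px; left offset = 0.
Upper-right is two-thirds across and one-third down within the crop:
x = 0.00 + 2 × 644.00/3 ≈ 429; y = 272.50 + 1 × 1288.00/3 ≈ 702.

x = 429 px, y = 702 px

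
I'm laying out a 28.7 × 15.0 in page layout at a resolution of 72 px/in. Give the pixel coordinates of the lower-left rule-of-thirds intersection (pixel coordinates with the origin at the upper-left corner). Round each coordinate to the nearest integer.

(689, 720)

In pixels the canvas is 28.7 × 72 = 2066.4 wide and 15.0 × 72 = 1080 tall.
The lower-left point is one-third across and two-thirds down:
x = 1 × 2066.4/3 ≈ 689; y = 2 × 1080/3 ≈ 720.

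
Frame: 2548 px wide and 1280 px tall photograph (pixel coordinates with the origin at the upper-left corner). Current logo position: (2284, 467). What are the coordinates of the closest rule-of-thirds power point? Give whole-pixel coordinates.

Third lines: x ∈ {849, 1699}, y ∈ {427, 853}.
2284 is closer to x = 1699; 467 is closer to y = 427.
So the nearest intersection is the upper-right power point.

x = 1699 px, y = 427 px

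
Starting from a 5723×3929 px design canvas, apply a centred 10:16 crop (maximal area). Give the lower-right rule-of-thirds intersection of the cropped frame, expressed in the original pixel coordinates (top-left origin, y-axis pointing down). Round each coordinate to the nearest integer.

x = 3271 px, y = 2619 px

5723/3929 > 10/16, so the 10:16 crop keeps the full height 3929 and trims width to 3929 × 10/16 = 2455.62 px.
Left offset = (5723 − 2455.62)/2 = 1633.69 px; top offset = 0.
Lower-right is two-thirds across and two-thirds down within the crop:
x = 1633.69 + 2 × 2455.62/3 ≈ 3271; y = 0.00 + 2 × 3929.00/3 ≈ 2619.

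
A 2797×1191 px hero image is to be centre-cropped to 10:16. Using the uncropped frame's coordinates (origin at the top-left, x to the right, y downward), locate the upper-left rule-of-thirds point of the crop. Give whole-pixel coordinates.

x = 1274 px, y = 397 px

2797/1191 > 10/16, so the 10:16 crop keeps the full height 1191 and trims width to 1191 × 10/16 = 744.38 px.
Left offset = (2797 − 744.38)/2 = 1026.31 px; top offset = 0.
Upper-left is one-third across and one-third down within the crop:
x = 1026.31 + 1 × 744.38/3 ≈ 1274; y = 0.00 + 1 × 1191.00/3 ≈ 397.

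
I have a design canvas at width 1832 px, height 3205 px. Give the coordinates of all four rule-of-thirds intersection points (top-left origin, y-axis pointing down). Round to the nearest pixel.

(611, 1068), (1221, 1068), (611, 2137), (1221, 2137)

One third of 1832 is 610.67; one third of 3205 is 1068.33.
Vertical third lines at x = 611 and x = 1221; horizontal third lines at y = 1068 and y = 2137.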